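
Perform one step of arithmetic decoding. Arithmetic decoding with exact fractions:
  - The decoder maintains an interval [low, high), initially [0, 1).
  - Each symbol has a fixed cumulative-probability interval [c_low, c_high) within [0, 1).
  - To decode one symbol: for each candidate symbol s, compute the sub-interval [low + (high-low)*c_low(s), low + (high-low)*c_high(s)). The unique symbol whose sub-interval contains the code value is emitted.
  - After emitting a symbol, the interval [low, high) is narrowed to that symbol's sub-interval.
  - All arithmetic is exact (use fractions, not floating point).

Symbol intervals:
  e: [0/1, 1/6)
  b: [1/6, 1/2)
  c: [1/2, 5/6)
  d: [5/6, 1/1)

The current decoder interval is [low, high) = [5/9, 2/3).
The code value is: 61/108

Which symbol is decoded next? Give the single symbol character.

Interval width = high − low = 2/3 − 5/9 = 1/9
Scaled code = (code − low) / width = (61/108 − 5/9) / 1/9 = 1/12
  e: [0/1, 1/6) ← scaled code falls here ✓
  b: [1/6, 1/2) 
  c: [1/2, 5/6) 
  d: [5/6, 1/1) 

Answer: e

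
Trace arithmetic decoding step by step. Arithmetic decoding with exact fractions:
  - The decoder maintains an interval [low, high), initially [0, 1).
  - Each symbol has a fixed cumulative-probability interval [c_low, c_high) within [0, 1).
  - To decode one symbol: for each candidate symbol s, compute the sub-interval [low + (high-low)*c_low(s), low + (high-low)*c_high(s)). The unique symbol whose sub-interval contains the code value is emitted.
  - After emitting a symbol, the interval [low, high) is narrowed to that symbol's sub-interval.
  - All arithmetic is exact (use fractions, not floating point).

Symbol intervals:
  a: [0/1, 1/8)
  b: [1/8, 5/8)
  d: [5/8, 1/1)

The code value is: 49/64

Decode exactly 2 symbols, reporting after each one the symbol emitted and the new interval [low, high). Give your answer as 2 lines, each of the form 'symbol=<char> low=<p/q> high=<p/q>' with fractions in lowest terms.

Answer: symbol=d low=5/8 high=1/1
symbol=b low=43/64 high=55/64

Derivation:
Step 1: interval [0/1, 1/1), width = 1/1 - 0/1 = 1/1
  'a': [0/1 + 1/1*0/1, 0/1 + 1/1*1/8) = [0/1, 1/8)
  'b': [0/1 + 1/1*1/8, 0/1 + 1/1*5/8) = [1/8, 5/8)
  'd': [0/1 + 1/1*5/8, 0/1 + 1/1*1/1) = [5/8, 1/1) <- contains code 49/64
  emit 'd', narrow to [5/8, 1/1)
Step 2: interval [5/8, 1/1), width = 1/1 - 5/8 = 3/8
  'a': [5/8 + 3/8*0/1, 5/8 + 3/8*1/8) = [5/8, 43/64)
  'b': [5/8 + 3/8*1/8, 5/8 + 3/8*5/8) = [43/64, 55/64) <- contains code 49/64
  'd': [5/8 + 3/8*5/8, 5/8 + 3/8*1/1) = [55/64, 1/1)
  emit 'b', narrow to [43/64, 55/64)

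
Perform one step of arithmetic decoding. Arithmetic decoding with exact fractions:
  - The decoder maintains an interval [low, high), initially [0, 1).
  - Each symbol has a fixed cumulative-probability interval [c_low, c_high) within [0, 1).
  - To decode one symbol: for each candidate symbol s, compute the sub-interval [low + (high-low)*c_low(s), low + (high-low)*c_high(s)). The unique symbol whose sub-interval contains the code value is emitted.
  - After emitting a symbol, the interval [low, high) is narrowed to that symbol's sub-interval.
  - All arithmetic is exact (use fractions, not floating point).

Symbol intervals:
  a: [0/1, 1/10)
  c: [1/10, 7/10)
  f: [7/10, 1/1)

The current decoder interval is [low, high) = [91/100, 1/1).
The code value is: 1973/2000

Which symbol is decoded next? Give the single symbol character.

Answer: f

Derivation:
Interval width = high − low = 1/1 − 91/100 = 9/100
Scaled code = (code − low) / width = (1973/2000 − 91/100) / 9/100 = 17/20
  a: [0/1, 1/10) 
  c: [1/10, 7/10) 
  f: [7/10, 1/1) ← scaled code falls here ✓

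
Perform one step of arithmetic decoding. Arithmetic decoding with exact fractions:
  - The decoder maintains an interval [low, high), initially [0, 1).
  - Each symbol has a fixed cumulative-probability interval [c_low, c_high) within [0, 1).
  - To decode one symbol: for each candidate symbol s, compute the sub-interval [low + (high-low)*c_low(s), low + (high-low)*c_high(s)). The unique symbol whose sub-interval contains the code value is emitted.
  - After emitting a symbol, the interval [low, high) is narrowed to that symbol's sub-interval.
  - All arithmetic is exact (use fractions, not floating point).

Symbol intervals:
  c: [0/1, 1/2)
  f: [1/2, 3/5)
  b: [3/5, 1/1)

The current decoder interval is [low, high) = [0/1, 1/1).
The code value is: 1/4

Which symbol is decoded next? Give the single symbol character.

Answer: c

Derivation:
Interval width = high − low = 1/1 − 0/1 = 1/1
Scaled code = (code − low) / width = (1/4 − 0/1) / 1/1 = 1/4
  c: [0/1, 1/2) ← scaled code falls here ✓
  f: [1/2, 3/5) 
  b: [3/5, 1/1) 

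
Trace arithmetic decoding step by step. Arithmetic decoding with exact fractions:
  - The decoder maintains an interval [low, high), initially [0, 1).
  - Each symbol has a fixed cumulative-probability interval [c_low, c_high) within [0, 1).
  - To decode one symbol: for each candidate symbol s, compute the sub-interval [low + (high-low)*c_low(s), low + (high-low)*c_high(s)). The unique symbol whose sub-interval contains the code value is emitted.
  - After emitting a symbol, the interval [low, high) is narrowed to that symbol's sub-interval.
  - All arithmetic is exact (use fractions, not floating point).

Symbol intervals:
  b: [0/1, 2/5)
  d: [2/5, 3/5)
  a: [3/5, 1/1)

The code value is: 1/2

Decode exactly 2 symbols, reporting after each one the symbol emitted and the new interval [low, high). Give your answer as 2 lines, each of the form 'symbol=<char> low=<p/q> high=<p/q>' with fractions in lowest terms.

Step 1: interval [0/1, 1/1), width = 1/1 - 0/1 = 1/1
  'b': [0/1 + 1/1*0/1, 0/1 + 1/1*2/5) = [0/1, 2/5)
  'd': [0/1 + 1/1*2/5, 0/1 + 1/1*3/5) = [2/5, 3/5) <- contains code 1/2
  'a': [0/1 + 1/1*3/5, 0/1 + 1/1*1/1) = [3/5, 1/1)
  emit 'd', narrow to [2/5, 3/5)
Step 2: interval [2/5, 3/5), width = 3/5 - 2/5 = 1/5
  'b': [2/5 + 1/5*0/1, 2/5 + 1/5*2/5) = [2/5, 12/25)
  'd': [2/5 + 1/5*2/5, 2/5 + 1/5*3/5) = [12/25, 13/25) <- contains code 1/2
  'a': [2/5 + 1/5*3/5, 2/5 + 1/5*1/1) = [13/25, 3/5)
  emit 'd', narrow to [12/25, 13/25)

Answer: symbol=d low=2/5 high=3/5
symbol=d low=12/25 high=13/25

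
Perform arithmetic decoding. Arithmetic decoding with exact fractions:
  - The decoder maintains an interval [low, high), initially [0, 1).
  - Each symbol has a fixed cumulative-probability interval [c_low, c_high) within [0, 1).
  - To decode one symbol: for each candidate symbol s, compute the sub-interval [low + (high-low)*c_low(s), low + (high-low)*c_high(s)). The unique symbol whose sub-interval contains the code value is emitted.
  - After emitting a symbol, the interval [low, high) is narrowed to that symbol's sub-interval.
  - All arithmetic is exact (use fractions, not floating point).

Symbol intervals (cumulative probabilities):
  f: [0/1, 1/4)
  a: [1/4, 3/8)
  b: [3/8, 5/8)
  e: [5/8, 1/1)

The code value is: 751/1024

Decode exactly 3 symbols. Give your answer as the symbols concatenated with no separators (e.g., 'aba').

Answer: eaa

Derivation:
Step 1: interval [0/1, 1/1), width = 1/1 - 0/1 = 1/1
  'f': [0/1 + 1/1*0/1, 0/1 + 1/1*1/4) = [0/1, 1/4)
  'a': [0/1 + 1/1*1/4, 0/1 + 1/1*3/8) = [1/4, 3/8)
  'b': [0/1 + 1/1*3/8, 0/1 + 1/1*5/8) = [3/8, 5/8)
  'e': [0/1 + 1/1*5/8, 0/1 + 1/1*1/1) = [5/8, 1/1) <- contains code 751/1024
  emit 'e', narrow to [5/8, 1/1)
Step 2: interval [5/8, 1/1), width = 1/1 - 5/8 = 3/8
  'f': [5/8 + 3/8*0/1, 5/8 + 3/8*1/4) = [5/8, 23/32)
  'a': [5/8 + 3/8*1/4, 5/8 + 3/8*3/8) = [23/32, 49/64) <- contains code 751/1024
  'b': [5/8 + 3/8*3/8, 5/8 + 3/8*5/8) = [49/64, 55/64)
  'e': [5/8 + 3/8*5/8, 5/8 + 3/8*1/1) = [55/64, 1/1)
  emit 'a', narrow to [23/32, 49/64)
Step 3: interval [23/32, 49/64), width = 49/64 - 23/32 = 3/64
  'f': [23/32 + 3/64*0/1, 23/32 + 3/64*1/4) = [23/32, 187/256)
  'a': [23/32 + 3/64*1/4, 23/32 + 3/64*3/8) = [187/256, 377/512) <- contains code 751/1024
  'b': [23/32 + 3/64*3/8, 23/32 + 3/64*5/8) = [377/512, 383/512)
  'e': [23/32 + 3/64*5/8, 23/32 + 3/64*1/1) = [383/512, 49/64)
  emit 'a', narrow to [187/256, 377/512)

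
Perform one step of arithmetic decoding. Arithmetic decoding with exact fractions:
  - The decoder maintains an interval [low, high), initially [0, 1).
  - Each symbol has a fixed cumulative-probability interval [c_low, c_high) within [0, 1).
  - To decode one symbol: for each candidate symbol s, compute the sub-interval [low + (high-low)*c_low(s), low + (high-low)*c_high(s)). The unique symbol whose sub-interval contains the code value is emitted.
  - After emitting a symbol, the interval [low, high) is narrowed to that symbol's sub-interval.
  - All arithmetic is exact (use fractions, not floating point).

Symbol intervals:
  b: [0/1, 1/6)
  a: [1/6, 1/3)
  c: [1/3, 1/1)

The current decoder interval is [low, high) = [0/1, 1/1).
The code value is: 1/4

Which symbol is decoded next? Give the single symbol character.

Interval width = high − low = 1/1 − 0/1 = 1/1
Scaled code = (code − low) / width = (1/4 − 0/1) / 1/1 = 1/4
  b: [0/1, 1/6) 
  a: [1/6, 1/3) ← scaled code falls here ✓
  c: [1/3, 1/1) 

Answer: a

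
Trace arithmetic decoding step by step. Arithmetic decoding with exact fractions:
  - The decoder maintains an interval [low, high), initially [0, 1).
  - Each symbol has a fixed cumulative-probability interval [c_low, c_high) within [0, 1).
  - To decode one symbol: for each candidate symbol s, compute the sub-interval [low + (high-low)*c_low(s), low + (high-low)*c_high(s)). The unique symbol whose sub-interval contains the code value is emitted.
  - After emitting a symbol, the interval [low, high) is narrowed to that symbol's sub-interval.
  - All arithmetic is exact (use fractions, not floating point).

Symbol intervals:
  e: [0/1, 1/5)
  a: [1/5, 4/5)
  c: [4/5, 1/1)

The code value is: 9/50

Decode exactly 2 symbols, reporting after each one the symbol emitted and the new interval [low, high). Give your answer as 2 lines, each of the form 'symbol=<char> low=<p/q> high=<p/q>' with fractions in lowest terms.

Step 1: interval [0/1, 1/1), width = 1/1 - 0/1 = 1/1
  'e': [0/1 + 1/1*0/1, 0/1 + 1/1*1/5) = [0/1, 1/5) <- contains code 9/50
  'a': [0/1 + 1/1*1/5, 0/1 + 1/1*4/5) = [1/5, 4/5)
  'c': [0/1 + 1/1*4/5, 0/1 + 1/1*1/1) = [4/5, 1/1)
  emit 'e', narrow to [0/1, 1/5)
Step 2: interval [0/1, 1/5), width = 1/5 - 0/1 = 1/5
  'e': [0/1 + 1/5*0/1, 0/1 + 1/5*1/5) = [0/1, 1/25)
  'a': [0/1 + 1/5*1/5, 0/1 + 1/5*4/5) = [1/25, 4/25)
  'c': [0/1 + 1/5*4/5, 0/1 + 1/5*1/1) = [4/25, 1/5) <- contains code 9/50
  emit 'c', narrow to [4/25, 1/5)

Answer: symbol=e low=0/1 high=1/5
symbol=c low=4/25 high=1/5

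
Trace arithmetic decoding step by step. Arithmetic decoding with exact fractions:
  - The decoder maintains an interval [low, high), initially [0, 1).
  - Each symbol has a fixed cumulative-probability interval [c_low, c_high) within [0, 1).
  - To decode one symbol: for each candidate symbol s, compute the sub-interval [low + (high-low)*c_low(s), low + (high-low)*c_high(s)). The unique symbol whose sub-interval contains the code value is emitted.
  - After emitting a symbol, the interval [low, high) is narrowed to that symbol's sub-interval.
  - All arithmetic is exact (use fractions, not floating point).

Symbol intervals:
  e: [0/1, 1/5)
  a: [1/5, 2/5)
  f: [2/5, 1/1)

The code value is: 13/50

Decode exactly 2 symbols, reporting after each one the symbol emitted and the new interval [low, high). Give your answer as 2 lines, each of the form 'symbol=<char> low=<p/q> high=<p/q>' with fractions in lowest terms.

Step 1: interval [0/1, 1/1), width = 1/1 - 0/1 = 1/1
  'e': [0/1 + 1/1*0/1, 0/1 + 1/1*1/5) = [0/1, 1/5)
  'a': [0/1 + 1/1*1/5, 0/1 + 1/1*2/5) = [1/5, 2/5) <- contains code 13/50
  'f': [0/1 + 1/1*2/5, 0/1 + 1/1*1/1) = [2/5, 1/1)
  emit 'a', narrow to [1/5, 2/5)
Step 2: interval [1/5, 2/5), width = 2/5 - 1/5 = 1/5
  'e': [1/5 + 1/5*0/1, 1/5 + 1/5*1/5) = [1/5, 6/25)
  'a': [1/5 + 1/5*1/5, 1/5 + 1/5*2/5) = [6/25, 7/25) <- contains code 13/50
  'f': [1/5 + 1/5*2/5, 1/5 + 1/5*1/1) = [7/25, 2/5)
  emit 'a', narrow to [6/25, 7/25)

Answer: symbol=a low=1/5 high=2/5
symbol=a low=6/25 high=7/25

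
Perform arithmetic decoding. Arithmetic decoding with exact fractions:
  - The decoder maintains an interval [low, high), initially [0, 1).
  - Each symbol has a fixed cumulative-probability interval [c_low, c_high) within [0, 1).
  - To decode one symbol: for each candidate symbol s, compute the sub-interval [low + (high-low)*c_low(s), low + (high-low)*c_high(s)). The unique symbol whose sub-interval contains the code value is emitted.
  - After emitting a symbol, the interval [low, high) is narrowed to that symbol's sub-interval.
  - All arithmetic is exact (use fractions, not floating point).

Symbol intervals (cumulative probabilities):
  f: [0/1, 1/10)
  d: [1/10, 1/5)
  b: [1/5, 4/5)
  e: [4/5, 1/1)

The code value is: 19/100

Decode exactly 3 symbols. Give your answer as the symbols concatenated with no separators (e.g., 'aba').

Step 1: interval [0/1, 1/1), width = 1/1 - 0/1 = 1/1
  'f': [0/1 + 1/1*0/1, 0/1 + 1/1*1/10) = [0/1, 1/10)
  'd': [0/1 + 1/1*1/10, 0/1 + 1/1*1/5) = [1/10, 1/5) <- contains code 19/100
  'b': [0/1 + 1/1*1/5, 0/1 + 1/1*4/5) = [1/5, 4/5)
  'e': [0/1 + 1/1*4/5, 0/1 + 1/1*1/1) = [4/5, 1/1)
  emit 'd', narrow to [1/10, 1/5)
Step 2: interval [1/10, 1/5), width = 1/5 - 1/10 = 1/10
  'f': [1/10 + 1/10*0/1, 1/10 + 1/10*1/10) = [1/10, 11/100)
  'd': [1/10 + 1/10*1/10, 1/10 + 1/10*1/5) = [11/100, 3/25)
  'b': [1/10 + 1/10*1/5, 1/10 + 1/10*4/5) = [3/25, 9/50)
  'e': [1/10 + 1/10*4/5, 1/10 + 1/10*1/1) = [9/50, 1/5) <- contains code 19/100
  emit 'e', narrow to [9/50, 1/5)
Step 3: interval [9/50, 1/5), width = 1/5 - 9/50 = 1/50
  'f': [9/50 + 1/50*0/1, 9/50 + 1/50*1/10) = [9/50, 91/500)
  'd': [9/50 + 1/50*1/10, 9/50 + 1/50*1/5) = [91/500, 23/125)
  'b': [9/50 + 1/50*1/5, 9/50 + 1/50*4/5) = [23/125, 49/250) <- contains code 19/100
  'e': [9/50 + 1/50*4/5, 9/50 + 1/50*1/1) = [49/250, 1/5)
  emit 'b', narrow to [23/125, 49/250)

Answer: deb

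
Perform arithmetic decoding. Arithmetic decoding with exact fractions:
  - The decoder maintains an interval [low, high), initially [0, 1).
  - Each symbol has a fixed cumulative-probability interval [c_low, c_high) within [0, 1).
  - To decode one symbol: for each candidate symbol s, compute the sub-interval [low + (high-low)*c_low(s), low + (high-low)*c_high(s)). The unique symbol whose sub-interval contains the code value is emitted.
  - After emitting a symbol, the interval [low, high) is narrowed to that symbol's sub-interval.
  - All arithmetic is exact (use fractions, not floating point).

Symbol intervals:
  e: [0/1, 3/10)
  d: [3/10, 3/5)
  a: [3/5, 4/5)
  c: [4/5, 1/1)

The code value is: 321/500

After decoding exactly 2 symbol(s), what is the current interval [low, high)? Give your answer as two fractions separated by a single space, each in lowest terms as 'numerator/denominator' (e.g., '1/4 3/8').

Answer: 3/5 33/50

Derivation:
Step 1: interval [0/1, 1/1), width = 1/1 - 0/1 = 1/1
  'e': [0/1 + 1/1*0/1, 0/1 + 1/1*3/10) = [0/1, 3/10)
  'd': [0/1 + 1/1*3/10, 0/1 + 1/1*3/5) = [3/10, 3/5)
  'a': [0/1 + 1/1*3/5, 0/1 + 1/1*4/5) = [3/5, 4/5) <- contains code 321/500
  'c': [0/1 + 1/1*4/5, 0/1 + 1/1*1/1) = [4/5, 1/1)
  emit 'a', narrow to [3/5, 4/5)
Step 2: interval [3/5, 4/5), width = 4/5 - 3/5 = 1/5
  'e': [3/5 + 1/5*0/1, 3/5 + 1/5*3/10) = [3/5, 33/50) <- contains code 321/500
  'd': [3/5 + 1/5*3/10, 3/5 + 1/5*3/5) = [33/50, 18/25)
  'a': [3/5 + 1/5*3/5, 3/5 + 1/5*4/5) = [18/25, 19/25)
  'c': [3/5 + 1/5*4/5, 3/5 + 1/5*1/1) = [19/25, 4/5)
  emit 'e', narrow to [3/5, 33/50)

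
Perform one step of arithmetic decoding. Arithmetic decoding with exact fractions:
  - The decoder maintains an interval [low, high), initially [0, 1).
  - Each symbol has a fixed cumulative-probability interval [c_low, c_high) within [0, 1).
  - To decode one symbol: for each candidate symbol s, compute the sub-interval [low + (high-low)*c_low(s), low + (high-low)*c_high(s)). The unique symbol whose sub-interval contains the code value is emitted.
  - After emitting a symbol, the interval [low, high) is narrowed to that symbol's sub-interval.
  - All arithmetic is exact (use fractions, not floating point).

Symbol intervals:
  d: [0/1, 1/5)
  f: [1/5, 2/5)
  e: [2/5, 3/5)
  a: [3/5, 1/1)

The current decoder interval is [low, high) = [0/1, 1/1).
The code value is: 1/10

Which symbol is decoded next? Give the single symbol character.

Answer: d

Derivation:
Interval width = high − low = 1/1 − 0/1 = 1/1
Scaled code = (code − low) / width = (1/10 − 0/1) / 1/1 = 1/10
  d: [0/1, 1/5) ← scaled code falls here ✓
  f: [1/5, 2/5) 
  e: [2/5, 3/5) 
  a: [3/5, 1/1) 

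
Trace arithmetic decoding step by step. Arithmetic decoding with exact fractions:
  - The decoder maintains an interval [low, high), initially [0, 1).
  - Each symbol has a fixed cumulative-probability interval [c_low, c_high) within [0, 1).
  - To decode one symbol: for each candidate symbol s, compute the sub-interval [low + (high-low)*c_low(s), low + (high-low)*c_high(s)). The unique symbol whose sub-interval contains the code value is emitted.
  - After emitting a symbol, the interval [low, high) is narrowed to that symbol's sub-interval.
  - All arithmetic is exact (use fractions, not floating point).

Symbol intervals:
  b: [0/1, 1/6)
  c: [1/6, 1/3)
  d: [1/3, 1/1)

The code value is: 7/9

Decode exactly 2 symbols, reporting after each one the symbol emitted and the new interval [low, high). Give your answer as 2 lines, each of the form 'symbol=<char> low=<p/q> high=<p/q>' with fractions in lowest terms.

Answer: symbol=d low=1/3 high=1/1
symbol=d low=5/9 high=1/1

Derivation:
Step 1: interval [0/1, 1/1), width = 1/1 - 0/1 = 1/1
  'b': [0/1 + 1/1*0/1, 0/1 + 1/1*1/6) = [0/1, 1/6)
  'c': [0/1 + 1/1*1/6, 0/1 + 1/1*1/3) = [1/6, 1/3)
  'd': [0/1 + 1/1*1/3, 0/1 + 1/1*1/1) = [1/3, 1/1) <- contains code 7/9
  emit 'd', narrow to [1/3, 1/1)
Step 2: interval [1/3, 1/1), width = 1/1 - 1/3 = 2/3
  'b': [1/3 + 2/3*0/1, 1/3 + 2/3*1/6) = [1/3, 4/9)
  'c': [1/3 + 2/3*1/6, 1/3 + 2/3*1/3) = [4/9, 5/9)
  'd': [1/3 + 2/3*1/3, 1/3 + 2/3*1/1) = [5/9, 1/1) <- contains code 7/9
  emit 'd', narrow to [5/9, 1/1)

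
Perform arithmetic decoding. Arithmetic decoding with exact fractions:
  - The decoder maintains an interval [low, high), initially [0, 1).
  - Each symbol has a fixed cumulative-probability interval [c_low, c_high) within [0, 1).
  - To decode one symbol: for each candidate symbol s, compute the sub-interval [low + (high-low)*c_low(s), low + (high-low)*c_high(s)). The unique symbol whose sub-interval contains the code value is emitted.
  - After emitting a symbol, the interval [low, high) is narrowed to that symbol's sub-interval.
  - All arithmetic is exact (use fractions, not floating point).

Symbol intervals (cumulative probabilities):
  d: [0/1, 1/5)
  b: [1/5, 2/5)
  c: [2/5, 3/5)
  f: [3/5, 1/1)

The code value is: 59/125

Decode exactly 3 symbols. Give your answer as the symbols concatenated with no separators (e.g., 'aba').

Step 1: interval [0/1, 1/1), width = 1/1 - 0/1 = 1/1
  'd': [0/1 + 1/1*0/1, 0/1 + 1/1*1/5) = [0/1, 1/5)
  'b': [0/1 + 1/1*1/5, 0/1 + 1/1*2/5) = [1/5, 2/5)
  'c': [0/1 + 1/1*2/5, 0/1 + 1/1*3/5) = [2/5, 3/5) <- contains code 59/125
  'f': [0/1 + 1/1*3/5, 0/1 + 1/1*1/1) = [3/5, 1/1)
  emit 'c', narrow to [2/5, 3/5)
Step 2: interval [2/5, 3/5), width = 3/5 - 2/5 = 1/5
  'd': [2/5 + 1/5*0/1, 2/5 + 1/5*1/5) = [2/5, 11/25)
  'b': [2/5 + 1/5*1/5, 2/5 + 1/5*2/5) = [11/25, 12/25) <- contains code 59/125
  'c': [2/5 + 1/5*2/5, 2/5 + 1/5*3/5) = [12/25, 13/25)
  'f': [2/5 + 1/5*3/5, 2/5 + 1/5*1/1) = [13/25, 3/5)
  emit 'b', narrow to [11/25, 12/25)
Step 3: interval [11/25, 12/25), width = 12/25 - 11/25 = 1/25
  'd': [11/25 + 1/25*0/1, 11/25 + 1/25*1/5) = [11/25, 56/125)
  'b': [11/25 + 1/25*1/5, 11/25 + 1/25*2/5) = [56/125, 57/125)
  'c': [11/25 + 1/25*2/5, 11/25 + 1/25*3/5) = [57/125, 58/125)
  'f': [11/25 + 1/25*3/5, 11/25 + 1/25*1/1) = [58/125, 12/25) <- contains code 59/125
  emit 'f', narrow to [58/125, 12/25)

Answer: cbf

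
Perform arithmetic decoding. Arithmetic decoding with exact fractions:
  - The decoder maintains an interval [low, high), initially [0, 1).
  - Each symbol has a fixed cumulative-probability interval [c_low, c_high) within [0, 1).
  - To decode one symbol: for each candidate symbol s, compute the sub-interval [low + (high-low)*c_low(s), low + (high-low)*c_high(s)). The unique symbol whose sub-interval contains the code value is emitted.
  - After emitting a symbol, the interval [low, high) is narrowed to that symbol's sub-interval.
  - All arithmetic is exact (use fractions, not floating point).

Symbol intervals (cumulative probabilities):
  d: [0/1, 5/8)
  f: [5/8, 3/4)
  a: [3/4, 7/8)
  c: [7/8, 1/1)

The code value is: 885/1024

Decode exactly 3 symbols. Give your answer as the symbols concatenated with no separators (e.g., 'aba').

Step 1: interval [0/1, 1/1), width = 1/1 - 0/1 = 1/1
  'd': [0/1 + 1/1*0/1, 0/1 + 1/1*5/8) = [0/1, 5/8)
  'f': [0/1 + 1/1*5/8, 0/1 + 1/1*3/4) = [5/8, 3/4)
  'a': [0/1 + 1/1*3/4, 0/1 + 1/1*7/8) = [3/4, 7/8) <- contains code 885/1024
  'c': [0/1 + 1/1*7/8, 0/1 + 1/1*1/1) = [7/8, 1/1)
  emit 'a', narrow to [3/4, 7/8)
Step 2: interval [3/4, 7/8), width = 7/8 - 3/4 = 1/8
  'd': [3/4 + 1/8*0/1, 3/4 + 1/8*5/8) = [3/4, 53/64)
  'f': [3/4 + 1/8*5/8, 3/4 + 1/8*3/4) = [53/64, 27/32)
  'a': [3/4 + 1/8*3/4, 3/4 + 1/8*7/8) = [27/32, 55/64)
  'c': [3/4 + 1/8*7/8, 3/4 + 1/8*1/1) = [55/64, 7/8) <- contains code 885/1024
  emit 'c', narrow to [55/64, 7/8)
Step 3: interval [55/64, 7/8), width = 7/8 - 55/64 = 1/64
  'd': [55/64 + 1/64*0/1, 55/64 + 1/64*5/8) = [55/64, 445/512) <- contains code 885/1024
  'f': [55/64 + 1/64*5/8, 55/64 + 1/64*3/4) = [445/512, 223/256)
  'a': [55/64 + 1/64*3/4, 55/64 + 1/64*7/8) = [223/256, 447/512)
  'c': [55/64 + 1/64*7/8, 55/64 + 1/64*1/1) = [447/512, 7/8)
  emit 'd', narrow to [55/64, 445/512)

Answer: acd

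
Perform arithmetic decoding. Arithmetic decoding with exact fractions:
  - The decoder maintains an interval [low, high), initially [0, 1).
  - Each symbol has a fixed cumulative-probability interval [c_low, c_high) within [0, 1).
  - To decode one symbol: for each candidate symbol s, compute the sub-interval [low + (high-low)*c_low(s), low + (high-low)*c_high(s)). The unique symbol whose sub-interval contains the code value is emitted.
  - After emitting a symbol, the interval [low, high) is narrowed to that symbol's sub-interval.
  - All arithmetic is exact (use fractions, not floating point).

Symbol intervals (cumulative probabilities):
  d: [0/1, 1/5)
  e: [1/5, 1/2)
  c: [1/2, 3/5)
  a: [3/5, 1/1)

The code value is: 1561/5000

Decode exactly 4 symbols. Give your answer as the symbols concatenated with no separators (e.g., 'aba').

Step 1: interval [0/1, 1/1), width = 1/1 - 0/1 = 1/1
  'd': [0/1 + 1/1*0/1, 0/1 + 1/1*1/5) = [0/1, 1/5)
  'e': [0/1 + 1/1*1/5, 0/1 + 1/1*1/2) = [1/5, 1/2) <- contains code 1561/5000
  'c': [0/1 + 1/1*1/2, 0/1 + 1/1*3/5) = [1/2, 3/5)
  'a': [0/1 + 1/1*3/5, 0/1 + 1/1*1/1) = [3/5, 1/1)
  emit 'e', narrow to [1/5, 1/2)
Step 2: interval [1/5, 1/2), width = 1/2 - 1/5 = 3/10
  'd': [1/5 + 3/10*0/1, 1/5 + 3/10*1/5) = [1/5, 13/50)
  'e': [1/5 + 3/10*1/5, 1/5 + 3/10*1/2) = [13/50, 7/20) <- contains code 1561/5000
  'c': [1/5 + 3/10*1/2, 1/5 + 3/10*3/5) = [7/20, 19/50)
  'a': [1/5 + 3/10*3/5, 1/5 + 3/10*1/1) = [19/50, 1/2)
  emit 'e', narrow to [13/50, 7/20)
Step 3: interval [13/50, 7/20), width = 7/20 - 13/50 = 9/100
  'd': [13/50 + 9/100*0/1, 13/50 + 9/100*1/5) = [13/50, 139/500)
  'e': [13/50 + 9/100*1/5, 13/50 + 9/100*1/2) = [139/500, 61/200)
  'c': [13/50 + 9/100*1/2, 13/50 + 9/100*3/5) = [61/200, 157/500) <- contains code 1561/5000
  'a': [13/50 + 9/100*3/5, 13/50 + 9/100*1/1) = [157/500, 7/20)
  emit 'c', narrow to [61/200, 157/500)
Step 4: interval [61/200, 157/500), width = 157/500 - 61/200 = 9/1000
  'd': [61/200 + 9/1000*0/1, 61/200 + 9/1000*1/5) = [61/200, 767/2500)
  'e': [61/200 + 9/1000*1/5, 61/200 + 9/1000*1/2) = [767/2500, 619/2000)
  'c': [61/200 + 9/1000*1/2, 61/200 + 9/1000*3/5) = [619/2000, 194/625)
  'a': [61/200 + 9/1000*3/5, 61/200 + 9/1000*1/1) = [194/625, 157/500) <- contains code 1561/5000
  emit 'a', narrow to [194/625, 157/500)

Answer: eeca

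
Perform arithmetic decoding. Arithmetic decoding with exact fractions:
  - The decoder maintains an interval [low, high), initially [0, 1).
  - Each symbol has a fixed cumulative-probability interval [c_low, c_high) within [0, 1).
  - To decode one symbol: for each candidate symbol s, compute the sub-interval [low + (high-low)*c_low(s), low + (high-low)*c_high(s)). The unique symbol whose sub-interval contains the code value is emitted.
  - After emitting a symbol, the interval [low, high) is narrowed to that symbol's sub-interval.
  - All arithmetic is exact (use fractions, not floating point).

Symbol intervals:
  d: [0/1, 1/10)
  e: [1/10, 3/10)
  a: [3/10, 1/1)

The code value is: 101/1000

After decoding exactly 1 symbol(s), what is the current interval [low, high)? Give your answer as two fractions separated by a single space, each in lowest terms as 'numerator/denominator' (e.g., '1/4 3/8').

Step 1: interval [0/1, 1/1), width = 1/1 - 0/1 = 1/1
  'd': [0/1 + 1/1*0/1, 0/1 + 1/1*1/10) = [0/1, 1/10)
  'e': [0/1 + 1/1*1/10, 0/1 + 1/1*3/10) = [1/10, 3/10) <- contains code 101/1000
  'a': [0/1 + 1/1*3/10, 0/1 + 1/1*1/1) = [3/10, 1/1)
  emit 'e', narrow to [1/10, 3/10)

Answer: 1/10 3/10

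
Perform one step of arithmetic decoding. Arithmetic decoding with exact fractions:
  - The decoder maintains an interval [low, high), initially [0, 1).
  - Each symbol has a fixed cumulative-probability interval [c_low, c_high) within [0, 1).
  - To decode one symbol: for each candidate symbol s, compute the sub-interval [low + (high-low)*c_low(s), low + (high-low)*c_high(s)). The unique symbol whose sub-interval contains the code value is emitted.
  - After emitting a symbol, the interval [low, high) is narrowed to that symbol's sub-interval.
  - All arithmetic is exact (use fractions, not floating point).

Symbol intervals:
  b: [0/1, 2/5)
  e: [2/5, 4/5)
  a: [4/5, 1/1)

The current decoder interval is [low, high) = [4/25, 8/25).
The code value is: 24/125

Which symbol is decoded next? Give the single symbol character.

Interval width = high − low = 8/25 − 4/25 = 4/25
Scaled code = (code − low) / width = (24/125 − 4/25) / 4/25 = 1/5
  b: [0/1, 2/5) ← scaled code falls here ✓
  e: [2/5, 4/5) 
  a: [4/5, 1/1) 

Answer: b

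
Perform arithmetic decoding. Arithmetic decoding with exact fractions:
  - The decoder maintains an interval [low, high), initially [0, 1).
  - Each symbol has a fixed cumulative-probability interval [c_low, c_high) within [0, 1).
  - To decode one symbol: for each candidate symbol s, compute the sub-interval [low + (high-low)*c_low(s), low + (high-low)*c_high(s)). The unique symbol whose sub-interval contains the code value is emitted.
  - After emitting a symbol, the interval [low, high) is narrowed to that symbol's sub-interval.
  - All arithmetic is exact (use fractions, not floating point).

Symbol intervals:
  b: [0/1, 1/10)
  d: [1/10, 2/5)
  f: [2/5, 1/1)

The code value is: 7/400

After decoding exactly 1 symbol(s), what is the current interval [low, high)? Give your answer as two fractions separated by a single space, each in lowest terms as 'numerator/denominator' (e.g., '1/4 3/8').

Step 1: interval [0/1, 1/1), width = 1/1 - 0/1 = 1/1
  'b': [0/1 + 1/1*0/1, 0/1 + 1/1*1/10) = [0/1, 1/10) <- contains code 7/400
  'd': [0/1 + 1/1*1/10, 0/1 + 1/1*2/5) = [1/10, 2/5)
  'f': [0/1 + 1/1*2/5, 0/1 + 1/1*1/1) = [2/5, 1/1)
  emit 'b', narrow to [0/1, 1/10)

Answer: 0/1 1/10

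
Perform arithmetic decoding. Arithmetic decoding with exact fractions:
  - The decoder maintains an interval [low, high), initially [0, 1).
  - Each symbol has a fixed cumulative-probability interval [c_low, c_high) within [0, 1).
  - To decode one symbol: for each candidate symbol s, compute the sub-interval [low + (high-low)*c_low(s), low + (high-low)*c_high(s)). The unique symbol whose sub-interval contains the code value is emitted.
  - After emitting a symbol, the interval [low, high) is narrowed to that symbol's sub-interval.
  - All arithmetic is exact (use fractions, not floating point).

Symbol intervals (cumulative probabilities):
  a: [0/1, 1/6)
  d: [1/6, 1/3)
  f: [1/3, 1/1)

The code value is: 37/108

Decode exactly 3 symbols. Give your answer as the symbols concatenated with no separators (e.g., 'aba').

Answer: faa

Derivation:
Step 1: interval [0/1, 1/1), width = 1/1 - 0/1 = 1/1
  'a': [0/1 + 1/1*0/1, 0/1 + 1/1*1/6) = [0/1, 1/6)
  'd': [0/1 + 1/1*1/6, 0/1 + 1/1*1/3) = [1/6, 1/3)
  'f': [0/1 + 1/1*1/3, 0/1 + 1/1*1/1) = [1/3, 1/1) <- contains code 37/108
  emit 'f', narrow to [1/3, 1/1)
Step 2: interval [1/3, 1/1), width = 1/1 - 1/3 = 2/3
  'a': [1/3 + 2/3*0/1, 1/3 + 2/3*1/6) = [1/3, 4/9) <- contains code 37/108
  'd': [1/3 + 2/3*1/6, 1/3 + 2/3*1/3) = [4/9, 5/9)
  'f': [1/3 + 2/3*1/3, 1/3 + 2/3*1/1) = [5/9, 1/1)
  emit 'a', narrow to [1/3, 4/9)
Step 3: interval [1/3, 4/9), width = 4/9 - 1/3 = 1/9
  'a': [1/3 + 1/9*0/1, 1/3 + 1/9*1/6) = [1/3, 19/54) <- contains code 37/108
  'd': [1/3 + 1/9*1/6, 1/3 + 1/9*1/3) = [19/54, 10/27)
  'f': [1/3 + 1/9*1/3, 1/3 + 1/9*1/1) = [10/27, 4/9)
  emit 'a', narrow to [1/3, 19/54)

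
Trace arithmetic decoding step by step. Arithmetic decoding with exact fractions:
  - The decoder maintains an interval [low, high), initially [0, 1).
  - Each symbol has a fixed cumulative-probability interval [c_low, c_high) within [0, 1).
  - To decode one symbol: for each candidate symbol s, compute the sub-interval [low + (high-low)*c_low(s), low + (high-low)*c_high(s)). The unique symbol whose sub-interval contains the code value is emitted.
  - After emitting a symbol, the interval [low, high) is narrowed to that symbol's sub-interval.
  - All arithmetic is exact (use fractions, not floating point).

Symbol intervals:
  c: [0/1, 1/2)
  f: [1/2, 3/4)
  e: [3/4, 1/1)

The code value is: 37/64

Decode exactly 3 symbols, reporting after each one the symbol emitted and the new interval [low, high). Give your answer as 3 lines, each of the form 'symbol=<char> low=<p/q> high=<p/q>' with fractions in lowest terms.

Answer: symbol=f low=1/2 high=3/4
symbol=c low=1/2 high=5/8
symbol=f low=9/16 high=19/32

Derivation:
Step 1: interval [0/1, 1/1), width = 1/1 - 0/1 = 1/1
  'c': [0/1 + 1/1*0/1, 0/1 + 1/1*1/2) = [0/1, 1/2)
  'f': [0/1 + 1/1*1/2, 0/1 + 1/1*3/4) = [1/2, 3/4) <- contains code 37/64
  'e': [0/1 + 1/1*3/4, 0/1 + 1/1*1/1) = [3/4, 1/1)
  emit 'f', narrow to [1/2, 3/4)
Step 2: interval [1/2, 3/4), width = 3/4 - 1/2 = 1/4
  'c': [1/2 + 1/4*0/1, 1/2 + 1/4*1/2) = [1/2, 5/8) <- contains code 37/64
  'f': [1/2 + 1/4*1/2, 1/2 + 1/4*3/4) = [5/8, 11/16)
  'e': [1/2 + 1/4*3/4, 1/2 + 1/4*1/1) = [11/16, 3/4)
  emit 'c', narrow to [1/2, 5/8)
Step 3: interval [1/2, 5/8), width = 5/8 - 1/2 = 1/8
  'c': [1/2 + 1/8*0/1, 1/2 + 1/8*1/2) = [1/2, 9/16)
  'f': [1/2 + 1/8*1/2, 1/2 + 1/8*3/4) = [9/16, 19/32) <- contains code 37/64
  'e': [1/2 + 1/8*3/4, 1/2 + 1/8*1/1) = [19/32, 5/8)
  emit 'f', narrow to [9/16, 19/32)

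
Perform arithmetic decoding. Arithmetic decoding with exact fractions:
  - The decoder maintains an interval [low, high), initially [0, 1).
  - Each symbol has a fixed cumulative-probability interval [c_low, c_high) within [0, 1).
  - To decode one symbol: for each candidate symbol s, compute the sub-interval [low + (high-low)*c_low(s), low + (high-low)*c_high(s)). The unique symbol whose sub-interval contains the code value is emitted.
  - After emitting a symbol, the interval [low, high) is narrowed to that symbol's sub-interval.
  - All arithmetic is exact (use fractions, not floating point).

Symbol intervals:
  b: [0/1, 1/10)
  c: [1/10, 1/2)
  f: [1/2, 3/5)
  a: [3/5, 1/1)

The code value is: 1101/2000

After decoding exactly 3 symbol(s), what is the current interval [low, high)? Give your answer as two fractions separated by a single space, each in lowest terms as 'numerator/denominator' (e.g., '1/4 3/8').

Step 1: interval [0/1, 1/1), width = 1/1 - 0/1 = 1/1
  'b': [0/1 + 1/1*0/1, 0/1 + 1/1*1/10) = [0/1, 1/10)
  'c': [0/1 + 1/1*1/10, 0/1 + 1/1*1/2) = [1/10, 1/2)
  'f': [0/1 + 1/1*1/2, 0/1 + 1/1*3/5) = [1/2, 3/5) <- contains code 1101/2000
  'a': [0/1 + 1/1*3/5, 0/1 + 1/1*1/1) = [3/5, 1/1)
  emit 'f', narrow to [1/2, 3/5)
Step 2: interval [1/2, 3/5), width = 3/5 - 1/2 = 1/10
  'b': [1/2 + 1/10*0/1, 1/2 + 1/10*1/10) = [1/2, 51/100)
  'c': [1/2 + 1/10*1/10, 1/2 + 1/10*1/2) = [51/100, 11/20)
  'f': [1/2 + 1/10*1/2, 1/2 + 1/10*3/5) = [11/20, 14/25) <- contains code 1101/2000
  'a': [1/2 + 1/10*3/5, 1/2 + 1/10*1/1) = [14/25, 3/5)
  emit 'f', narrow to [11/20, 14/25)
Step 3: interval [11/20, 14/25), width = 14/25 - 11/20 = 1/100
  'b': [11/20 + 1/100*0/1, 11/20 + 1/100*1/10) = [11/20, 551/1000) <- contains code 1101/2000
  'c': [11/20 + 1/100*1/10, 11/20 + 1/100*1/2) = [551/1000, 111/200)
  'f': [11/20 + 1/100*1/2, 11/20 + 1/100*3/5) = [111/200, 139/250)
  'a': [11/20 + 1/100*3/5, 11/20 + 1/100*1/1) = [139/250, 14/25)
  emit 'b', narrow to [11/20, 551/1000)

Answer: 11/20 551/1000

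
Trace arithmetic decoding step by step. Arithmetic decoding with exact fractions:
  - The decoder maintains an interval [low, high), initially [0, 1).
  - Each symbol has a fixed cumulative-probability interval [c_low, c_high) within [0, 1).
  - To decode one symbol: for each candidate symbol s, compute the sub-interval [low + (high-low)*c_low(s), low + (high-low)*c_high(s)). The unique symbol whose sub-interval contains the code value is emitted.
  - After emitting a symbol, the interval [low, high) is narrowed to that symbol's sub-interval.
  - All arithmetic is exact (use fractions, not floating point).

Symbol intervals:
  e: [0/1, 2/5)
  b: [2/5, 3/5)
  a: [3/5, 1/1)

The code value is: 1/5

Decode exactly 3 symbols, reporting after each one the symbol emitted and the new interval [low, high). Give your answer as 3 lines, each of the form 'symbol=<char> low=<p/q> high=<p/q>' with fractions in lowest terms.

Answer: symbol=e low=0/1 high=2/5
symbol=b low=4/25 high=6/25
symbol=b low=24/125 high=26/125

Derivation:
Step 1: interval [0/1, 1/1), width = 1/1 - 0/1 = 1/1
  'e': [0/1 + 1/1*0/1, 0/1 + 1/1*2/5) = [0/1, 2/5) <- contains code 1/5
  'b': [0/1 + 1/1*2/5, 0/1 + 1/1*3/5) = [2/5, 3/5)
  'a': [0/1 + 1/1*3/5, 0/1 + 1/1*1/1) = [3/5, 1/1)
  emit 'e', narrow to [0/1, 2/5)
Step 2: interval [0/1, 2/5), width = 2/5 - 0/1 = 2/5
  'e': [0/1 + 2/5*0/1, 0/1 + 2/5*2/5) = [0/1, 4/25)
  'b': [0/1 + 2/5*2/5, 0/1 + 2/5*3/5) = [4/25, 6/25) <- contains code 1/5
  'a': [0/1 + 2/5*3/5, 0/1 + 2/5*1/1) = [6/25, 2/5)
  emit 'b', narrow to [4/25, 6/25)
Step 3: interval [4/25, 6/25), width = 6/25 - 4/25 = 2/25
  'e': [4/25 + 2/25*0/1, 4/25 + 2/25*2/5) = [4/25, 24/125)
  'b': [4/25 + 2/25*2/5, 4/25 + 2/25*3/5) = [24/125, 26/125) <- contains code 1/5
  'a': [4/25 + 2/25*3/5, 4/25 + 2/25*1/1) = [26/125, 6/25)
  emit 'b', narrow to [24/125, 26/125)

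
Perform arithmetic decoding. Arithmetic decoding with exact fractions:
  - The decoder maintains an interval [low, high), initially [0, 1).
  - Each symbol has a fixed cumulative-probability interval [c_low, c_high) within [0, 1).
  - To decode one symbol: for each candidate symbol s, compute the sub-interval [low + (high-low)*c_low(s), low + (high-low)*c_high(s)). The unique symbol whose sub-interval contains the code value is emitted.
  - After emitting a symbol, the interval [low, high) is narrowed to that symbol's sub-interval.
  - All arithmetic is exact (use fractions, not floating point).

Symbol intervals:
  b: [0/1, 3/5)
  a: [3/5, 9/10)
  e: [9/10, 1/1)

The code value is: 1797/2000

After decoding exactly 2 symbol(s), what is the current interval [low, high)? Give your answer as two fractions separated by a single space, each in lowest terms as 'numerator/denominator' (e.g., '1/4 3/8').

Answer: 87/100 9/10

Derivation:
Step 1: interval [0/1, 1/1), width = 1/1 - 0/1 = 1/1
  'b': [0/1 + 1/1*0/1, 0/1 + 1/1*3/5) = [0/1, 3/5)
  'a': [0/1 + 1/1*3/5, 0/1 + 1/1*9/10) = [3/5, 9/10) <- contains code 1797/2000
  'e': [0/1 + 1/1*9/10, 0/1 + 1/1*1/1) = [9/10, 1/1)
  emit 'a', narrow to [3/5, 9/10)
Step 2: interval [3/5, 9/10), width = 9/10 - 3/5 = 3/10
  'b': [3/5 + 3/10*0/1, 3/5 + 3/10*3/5) = [3/5, 39/50)
  'a': [3/5 + 3/10*3/5, 3/5 + 3/10*9/10) = [39/50, 87/100)
  'e': [3/5 + 3/10*9/10, 3/5 + 3/10*1/1) = [87/100, 9/10) <- contains code 1797/2000
  emit 'e', narrow to [87/100, 9/10)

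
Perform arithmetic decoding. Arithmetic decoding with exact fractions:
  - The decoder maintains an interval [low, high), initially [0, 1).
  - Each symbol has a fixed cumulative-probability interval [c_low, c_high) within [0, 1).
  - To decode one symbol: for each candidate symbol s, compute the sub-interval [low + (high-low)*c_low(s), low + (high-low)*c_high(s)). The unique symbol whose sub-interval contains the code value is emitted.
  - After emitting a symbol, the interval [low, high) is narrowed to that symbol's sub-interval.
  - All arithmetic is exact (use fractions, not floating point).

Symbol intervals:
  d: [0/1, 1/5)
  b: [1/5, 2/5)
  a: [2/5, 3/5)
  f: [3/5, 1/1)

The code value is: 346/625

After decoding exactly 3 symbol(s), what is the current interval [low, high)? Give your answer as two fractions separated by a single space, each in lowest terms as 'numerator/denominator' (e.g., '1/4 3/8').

Step 1: interval [0/1, 1/1), width = 1/1 - 0/1 = 1/1
  'd': [0/1 + 1/1*0/1, 0/1 + 1/1*1/5) = [0/1, 1/5)
  'b': [0/1 + 1/1*1/5, 0/1 + 1/1*2/5) = [1/5, 2/5)
  'a': [0/1 + 1/1*2/5, 0/1 + 1/1*3/5) = [2/5, 3/5) <- contains code 346/625
  'f': [0/1 + 1/1*3/5, 0/1 + 1/1*1/1) = [3/5, 1/1)
  emit 'a', narrow to [2/5, 3/5)
Step 2: interval [2/5, 3/5), width = 3/5 - 2/5 = 1/5
  'd': [2/5 + 1/5*0/1, 2/5 + 1/5*1/5) = [2/5, 11/25)
  'b': [2/5 + 1/5*1/5, 2/5 + 1/5*2/5) = [11/25, 12/25)
  'a': [2/5 + 1/5*2/5, 2/5 + 1/5*3/5) = [12/25, 13/25)
  'f': [2/5 + 1/5*3/5, 2/5 + 1/5*1/1) = [13/25, 3/5) <- contains code 346/625
  emit 'f', narrow to [13/25, 3/5)
Step 3: interval [13/25, 3/5), width = 3/5 - 13/25 = 2/25
  'd': [13/25 + 2/25*0/1, 13/25 + 2/25*1/5) = [13/25, 67/125)
  'b': [13/25 + 2/25*1/5, 13/25 + 2/25*2/5) = [67/125, 69/125)
  'a': [13/25 + 2/25*2/5, 13/25 + 2/25*3/5) = [69/125, 71/125) <- contains code 346/625
  'f': [13/25 + 2/25*3/5, 13/25 + 2/25*1/1) = [71/125, 3/5)
  emit 'a', narrow to [69/125, 71/125)

Answer: 69/125 71/125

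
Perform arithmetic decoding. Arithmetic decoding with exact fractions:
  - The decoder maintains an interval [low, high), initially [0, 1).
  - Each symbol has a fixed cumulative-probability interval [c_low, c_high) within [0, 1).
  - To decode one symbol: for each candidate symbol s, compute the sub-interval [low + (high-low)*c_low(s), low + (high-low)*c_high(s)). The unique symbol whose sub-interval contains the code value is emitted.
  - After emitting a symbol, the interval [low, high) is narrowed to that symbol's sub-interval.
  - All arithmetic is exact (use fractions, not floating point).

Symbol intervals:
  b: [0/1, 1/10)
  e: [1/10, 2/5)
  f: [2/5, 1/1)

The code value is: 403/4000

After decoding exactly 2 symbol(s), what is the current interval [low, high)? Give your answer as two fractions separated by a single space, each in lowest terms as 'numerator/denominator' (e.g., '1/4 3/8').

Answer: 1/10 13/100

Derivation:
Step 1: interval [0/1, 1/1), width = 1/1 - 0/1 = 1/1
  'b': [0/1 + 1/1*0/1, 0/1 + 1/1*1/10) = [0/1, 1/10)
  'e': [0/1 + 1/1*1/10, 0/1 + 1/1*2/5) = [1/10, 2/5) <- contains code 403/4000
  'f': [0/1 + 1/1*2/5, 0/1 + 1/1*1/1) = [2/5, 1/1)
  emit 'e', narrow to [1/10, 2/5)
Step 2: interval [1/10, 2/5), width = 2/5 - 1/10 = 3/10
  'b': [1/10 + 3/10*0/1, 1/10 + 3/10*1/10) = [1/10, 13/100) <- contains code 403/4000
  'e': [1/10 + 3/10*1/10, 1/10 + 3/10*2/5) = [13/100, 11/50)
  'f': [1/10 + 3/10*2/5, 1/10 + 3/10*1/1) = [11/50, 2/5)
  emit 'b', narrow to [1/10, 13/100)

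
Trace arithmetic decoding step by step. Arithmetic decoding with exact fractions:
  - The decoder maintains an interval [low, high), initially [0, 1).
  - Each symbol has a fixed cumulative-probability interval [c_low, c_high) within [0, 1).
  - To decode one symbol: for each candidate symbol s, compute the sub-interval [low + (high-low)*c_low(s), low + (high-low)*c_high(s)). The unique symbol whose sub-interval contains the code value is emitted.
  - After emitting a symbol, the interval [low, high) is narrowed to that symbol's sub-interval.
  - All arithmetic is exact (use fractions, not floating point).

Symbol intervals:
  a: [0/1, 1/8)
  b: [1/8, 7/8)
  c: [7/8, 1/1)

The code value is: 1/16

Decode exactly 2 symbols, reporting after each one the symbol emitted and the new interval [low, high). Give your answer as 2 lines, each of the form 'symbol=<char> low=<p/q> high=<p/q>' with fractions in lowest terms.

Step 1: interval [0/1, 1/1), width = 1/1 - 0/1 = 1/1
  'a': [0/1 + 1/1*0/1, 0/1 + 1/1*1/8) = [0/1, 1/8) <- contains code 1/16
  'b': [0/1 + 1/1*1/8, 0/1 + 1/1*7/8) = [1/8, 7/8)
  'c': [0/1 + 1/1*7/8, 0/1 + 1/1*1/1) = [7/8, 1/1)
  emit 'a', narrow to [0/1, 1/8)
Step 2: interval [0/1, 1/8), width = 1/8 - 0/1 = 1/8
  'a': [0/1 + 1/8*0/1, 0/1 + 1/8*1/8) = [0/1, 1/64)
  'b': [0/1 + 1/8*1/8, 0/1 + 1/8*7/8) = [1/64, 7/64) <- contains code 1/16
  'c': [0/1 + 1/8*7/8, 0/1 + 1/8*1/1) = [7/64, 1/8)
  emit 'b', narrow to [1/64, 7/64)

Answer: symbol=a low=0/1 high=1/8
symbol=b low=1/64 high=7/64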